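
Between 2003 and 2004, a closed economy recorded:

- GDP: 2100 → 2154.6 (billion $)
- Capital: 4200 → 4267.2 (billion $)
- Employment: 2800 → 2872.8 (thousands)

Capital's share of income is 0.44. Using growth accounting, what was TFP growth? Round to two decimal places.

TFP growth was 0.44%.

GDP growth = (2154.6 − 2100) / 2100 = 2.6%.
Capital growth = (4267.2 − 4200) / 4200 = 1.6%.
Employment growth = (2872.8 − 2800) / 2800 = 2.6%.
Labor's share = 1 − 0.44 = 0.56.
Capital: 0.44 × 1.6 = 0.704 pp.
Employment: 0.56 × 2.6 = 1.456 pp.
TFP growth = 2.6 − 2.16 = 0.44%.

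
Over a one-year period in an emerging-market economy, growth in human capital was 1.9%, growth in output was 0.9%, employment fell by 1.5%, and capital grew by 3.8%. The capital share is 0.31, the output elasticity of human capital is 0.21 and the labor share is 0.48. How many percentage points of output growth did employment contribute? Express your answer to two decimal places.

Labor's share = 1 − 0.31 − 0.21 = 0.48.
Contribution = share × growth = 0.48 × (-1.5) = -0.72 pp.

-0.72 pp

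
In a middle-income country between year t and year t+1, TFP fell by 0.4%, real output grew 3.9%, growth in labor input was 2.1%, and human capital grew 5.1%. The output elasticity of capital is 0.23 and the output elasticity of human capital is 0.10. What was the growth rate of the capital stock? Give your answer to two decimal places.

Labor's share = 1 − 0.23 − 0.1 = 0.67.
gY = gA + 0.1×5.1 + 0.67×2.1 + 0.23×g.
0.23×g = 3.9 + 0.4 − 1.917 = 2.383.
g = 2.383 / 0.23 = 10.3609%.

The capital stock growth was 10.36%.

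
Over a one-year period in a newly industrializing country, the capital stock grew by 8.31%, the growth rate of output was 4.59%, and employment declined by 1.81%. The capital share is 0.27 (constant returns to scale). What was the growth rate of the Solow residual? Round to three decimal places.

The Solow residual growth was 3.668%.

Labor's share = 1 − 0.27 = 0.73.
The capital stock: 0.27 × 8.31 = 2.2437 pp.
Employment: 0.73 × (-1.81) = -1.3213 pp.
TFP growth = 4.59 − 0.9224 = 3.6676%.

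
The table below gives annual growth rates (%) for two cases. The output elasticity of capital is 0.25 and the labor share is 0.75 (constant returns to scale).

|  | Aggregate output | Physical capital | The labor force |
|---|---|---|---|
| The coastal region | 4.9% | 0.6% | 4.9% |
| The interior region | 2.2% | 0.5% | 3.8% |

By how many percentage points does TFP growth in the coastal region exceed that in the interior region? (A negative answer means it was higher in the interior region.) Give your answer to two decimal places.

1.85 percentage points

Labor's share = 1 − 0.25 = 0.75.
The coastal region: TFP = 4.9 − 0.15 − 3.675 = 1.075%.
The interior region: TFP = 2.2 − 0.125 − 2.85 = -0.775%.
Difference = 1.075 − (-0.775) = 1.85 pp.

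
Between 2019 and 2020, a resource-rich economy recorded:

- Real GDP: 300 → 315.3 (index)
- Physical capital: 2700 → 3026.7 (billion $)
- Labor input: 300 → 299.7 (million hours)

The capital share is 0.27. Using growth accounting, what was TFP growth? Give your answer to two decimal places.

Real GDP growth = (315.3 − 300) / 300 = 5.1%.
Physical capital growth = (3026.7 − 2700) / 2700 = 12.1%.
Labor input growth = (299.7 − 300) / 300 = -0.1%.
Labor's share = 1 − 0.27 = 0.73.
Physical capital: 0.27 × 12.1 = 3.267 pp.
Labor input: 0.73 × (-0.1) = -0.073 pp.
TFP growth = 5.1 − 3.194 = 1.906%.

TFP growth was 1.91%.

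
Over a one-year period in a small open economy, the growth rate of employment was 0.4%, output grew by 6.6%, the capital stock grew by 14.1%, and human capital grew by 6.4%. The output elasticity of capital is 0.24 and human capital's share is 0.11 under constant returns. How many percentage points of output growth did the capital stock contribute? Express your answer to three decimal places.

3.384 percentage points

Contribution = share × growth = 0.24 × 14.1 = 3.384 pp.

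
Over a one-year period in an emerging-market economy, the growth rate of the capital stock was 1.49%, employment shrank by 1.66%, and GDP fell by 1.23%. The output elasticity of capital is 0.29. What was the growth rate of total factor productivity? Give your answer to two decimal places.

-0.48%

Labor's share = 1 − 0.29 = 0.71.
The capital stock: 0.29 × 1.49 = 0.4321 pp.
Employment: 0.71 × (-1.66) = -1.1786 pp.
TFP growth = -1.23 + 0.7465 = -0.4835%.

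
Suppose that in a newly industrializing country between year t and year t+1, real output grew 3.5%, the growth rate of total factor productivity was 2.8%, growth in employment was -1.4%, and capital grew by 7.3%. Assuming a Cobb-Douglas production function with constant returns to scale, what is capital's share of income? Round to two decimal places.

gY = gA + α·gK + (1−α)·gL, so gY − gA − gL = α(gK − gL).
3.5 − 2.8 + 1.4 = α × (7.3 − (-1.4)).
2.1 = 8.7 α, so α = 0.2414.

α = 0.24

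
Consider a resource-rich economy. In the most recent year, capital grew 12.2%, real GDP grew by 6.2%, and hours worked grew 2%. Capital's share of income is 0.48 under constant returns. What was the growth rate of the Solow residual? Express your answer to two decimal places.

Labor's share = 1 − 0.48 = 0.52.
Capital: 0.48 × 12.2 = 5.856 pp.
Hours worked: 0.52 × 2 = 1.04 pp.
TFP growth = 6.2 − 6.896 = -0.696%.

-0.70%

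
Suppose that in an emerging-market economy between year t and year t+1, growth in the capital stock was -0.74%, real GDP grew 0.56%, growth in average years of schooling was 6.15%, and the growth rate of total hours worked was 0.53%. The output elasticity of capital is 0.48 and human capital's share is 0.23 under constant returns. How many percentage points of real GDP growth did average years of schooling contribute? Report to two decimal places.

1.41 pp

Contribution = share × growth = 0.23 × 6.15 = 1.4145 pp.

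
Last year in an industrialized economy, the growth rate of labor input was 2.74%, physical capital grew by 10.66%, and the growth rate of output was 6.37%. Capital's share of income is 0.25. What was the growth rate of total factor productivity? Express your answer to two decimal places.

Labor's share = 1 − 0.25 = 0.75.
Physical capital: 0.25 × 10.66 = 2.665 pp.
Labor input: 0.75 × 2.74 = 2.055 pp.
TFP growth = 6.37 − 4.72 = 1.65%.

Total factor productivity grew 1.65%.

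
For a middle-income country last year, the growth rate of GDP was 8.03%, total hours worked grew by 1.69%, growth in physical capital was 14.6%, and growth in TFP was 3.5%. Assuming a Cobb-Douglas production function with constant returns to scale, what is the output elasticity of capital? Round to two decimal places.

0.22

gY = gA + α·gK + (1−α)·gL, so gY − gA − gL = α(gK − gL).
8.03 − 3.5 − 1.69 = α × (14.6 − 1.69).
2.84 = 12.91 α, so α = 0.22.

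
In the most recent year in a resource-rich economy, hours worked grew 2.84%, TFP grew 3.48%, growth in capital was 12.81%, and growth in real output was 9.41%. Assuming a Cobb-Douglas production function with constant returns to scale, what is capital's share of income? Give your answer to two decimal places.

gY = gA + α·gK + (1−α)·gL, so gY − gA − gL = α(gK − gL).
9.41 − 3.48 − 2.84 = α × (12.81 − 2.84).
3.09 = 9.97 α, so α = 0.3099.

α = 0.31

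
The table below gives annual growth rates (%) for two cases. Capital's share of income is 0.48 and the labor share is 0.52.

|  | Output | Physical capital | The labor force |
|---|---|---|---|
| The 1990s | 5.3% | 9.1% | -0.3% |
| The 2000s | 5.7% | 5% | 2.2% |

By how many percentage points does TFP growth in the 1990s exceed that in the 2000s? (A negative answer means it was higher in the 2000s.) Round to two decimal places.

-1.07 percentage points

Labor's share = 1 − 0.48 = 0.52.
The 1990s: TFP = 5.3 − 4.368 + 0.156 = 1.088%.
The 2000s: TFP = 5.7 − 2.4 − 1.144 = 2.156%.
Difference = 1.088 − (2.156) = -1.068 pp.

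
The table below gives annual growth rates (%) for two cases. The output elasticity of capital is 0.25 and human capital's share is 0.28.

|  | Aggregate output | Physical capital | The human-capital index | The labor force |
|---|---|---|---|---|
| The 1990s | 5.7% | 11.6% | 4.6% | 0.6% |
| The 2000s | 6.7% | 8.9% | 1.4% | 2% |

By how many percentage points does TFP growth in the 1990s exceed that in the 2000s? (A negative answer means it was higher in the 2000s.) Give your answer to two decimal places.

Labor's share = 1 − 0.25 − 0.28 = 0.47.
The 1990s: TFP = 5.7 − 2.9 − 1.288 − 0.282 = 1.23%.
The 2000s: TFP = 6.7 − 2.225 − 0.392 − 0.94 = 3.143%.
Difference = 1.23 − (3.143) = -1.913 pp.

-1.91 percentage points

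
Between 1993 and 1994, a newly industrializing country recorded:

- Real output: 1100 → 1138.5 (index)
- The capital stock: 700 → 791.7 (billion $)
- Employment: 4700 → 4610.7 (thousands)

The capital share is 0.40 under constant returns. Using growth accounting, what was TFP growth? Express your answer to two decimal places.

Real output growth = (1138.5 − 1100) / 1100 = 3.5%.
The capital stock growth = (791.7 − 700) / 700 = 13.1%.
Employment growth = (4610.7 − 4700) / 4700 = -1.9%.
Labor's share = 1 − 0.4 = 0.6.
The capital stock: 0.4 × 13.1 = 5.24 pp.
Employment: 0.6 × (-1.9) = -1.14 pp.
TFP growth = 3.5 − 4.1 = -0.6%.

-0.60%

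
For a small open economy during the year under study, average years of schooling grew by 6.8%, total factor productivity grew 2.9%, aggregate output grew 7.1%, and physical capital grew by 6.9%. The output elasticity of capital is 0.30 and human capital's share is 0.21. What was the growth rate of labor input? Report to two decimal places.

Labor's share = 1 − 0.3 − 0.21 = 0.49.
gY = gA + 0.3×6.9 + 0.21×6.8 + 0.49×g.
0.49×g = 7.1 − 2.9 − 3.498 = 0.702.
g = 0.702 / 0.49 = 1.4327%.

1.43%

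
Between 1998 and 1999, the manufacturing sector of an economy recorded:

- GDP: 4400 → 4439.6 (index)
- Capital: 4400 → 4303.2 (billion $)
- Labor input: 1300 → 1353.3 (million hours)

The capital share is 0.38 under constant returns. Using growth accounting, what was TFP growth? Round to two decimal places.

-0.81%

GDP growth = (4439.6 − 4400) / 4400 = 0.9%.
Capital growth = (4303.2 − 4400) / 4400 = -2.2%.
Labor input growth = (1353.3 − 1300) / 1300 = 4.1%.
Labor's share = 1 − 0.38 = 0.62.
Capital: 0.38 × (-2.2) = -0.836 pp.
Labor input: 0.62 × 4.1 = 2.542 pp.
TFP growth = 0.9 − 1.706 = -0.806%.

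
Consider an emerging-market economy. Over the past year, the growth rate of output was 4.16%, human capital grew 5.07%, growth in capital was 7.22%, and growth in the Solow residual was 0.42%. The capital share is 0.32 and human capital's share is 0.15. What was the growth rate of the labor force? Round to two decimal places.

1.26%

Labor's share = 1 − 0.32 − 0.15 = 0.53.
gY = gA + 0.32×7.22 + 0.15×5.07 + 0.53×g.
0.53×g = 4.16 − 0.42 − 3.0709 = 0.6691.
g = 0.6691 / 0.53 = 1.2625%.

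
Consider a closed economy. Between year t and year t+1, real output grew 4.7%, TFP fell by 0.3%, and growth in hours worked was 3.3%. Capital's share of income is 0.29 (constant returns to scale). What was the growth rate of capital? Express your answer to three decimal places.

Capital growth was 9.162%.

Labor's share = 1 − 0.29 = 0.71.
gY = gA + 0.71×3.3 + 0.29×g.
0.29×g = 4.7 + 0.3 − 2.343 = 2.657.
g = 2.657 / 0.29 = 9.16207%.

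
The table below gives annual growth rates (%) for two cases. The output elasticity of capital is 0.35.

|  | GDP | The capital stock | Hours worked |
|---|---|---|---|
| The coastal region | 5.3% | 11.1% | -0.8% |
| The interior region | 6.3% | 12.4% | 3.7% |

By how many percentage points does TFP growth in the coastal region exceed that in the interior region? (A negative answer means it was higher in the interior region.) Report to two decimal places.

Labor's share = 1 − 0.35 = 0.65.
The coastal region: TFP = 5.3 − 3.885 + 0.52 = 1.935%.
The interior region: TFP = 6.3 − 4.34 − 2.405 = -0.445%.
Difference = 1.935 − (-0.445) = 2.38 pp.

2.38 percentage points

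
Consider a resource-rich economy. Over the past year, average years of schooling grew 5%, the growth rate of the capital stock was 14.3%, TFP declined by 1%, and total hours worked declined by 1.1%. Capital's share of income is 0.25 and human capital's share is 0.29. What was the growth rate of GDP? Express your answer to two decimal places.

Labor's share = 1 − 0.25 − 0.29 = 0.46.
The capital stock: 0.25 × 14.3 = 3.575 pp.
Average years of schooling: 0.29 × 5 = 1.45 pp.
Total hours worked: 0.46 × (-1.1) = -0.506 pp.
Output growth = -1 + 4.519 = 3.519%.

3.52%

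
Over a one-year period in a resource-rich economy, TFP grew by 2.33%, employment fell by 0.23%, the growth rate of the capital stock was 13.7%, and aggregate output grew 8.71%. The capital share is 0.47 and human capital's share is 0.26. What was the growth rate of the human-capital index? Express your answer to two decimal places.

Labor's share = 1 − 0.47 − 0.26 = 0.27.
gY = gA + 0.47×13.7 + 0.27×(-0.23) + 0.26×g.
0.26×g = 8.71 − 2.33 − 6.3769 = 0.0031.
g = 0.0031 / 0.26 = 0.0119%.

0.01%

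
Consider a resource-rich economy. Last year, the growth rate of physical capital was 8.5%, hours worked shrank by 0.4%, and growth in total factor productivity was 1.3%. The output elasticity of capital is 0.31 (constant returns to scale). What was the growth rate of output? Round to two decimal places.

Output growth was 3.66%.

Labor's share = 1 − 0.31 = 0.69.
Physical capital: 0.31 × 8.5 = 2.635 pp.
Hours worked: 0.69 × (-0.4) = -0.276 pp.
Output growth = 1.3 + 2.359 = 3.659%.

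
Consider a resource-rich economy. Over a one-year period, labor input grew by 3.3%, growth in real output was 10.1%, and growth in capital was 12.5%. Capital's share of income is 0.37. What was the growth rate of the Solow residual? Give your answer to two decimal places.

Labor's share = 1 − 0.37 = 0.63.
Capital: 0.37 × 12.5 = 4.625 pp.
Labor input: 0.63 × 3.3 = 2.079 pp.
TFP growth = 10.1 − 6.704 = 3.396%.

The Solow residual grew 3.40%.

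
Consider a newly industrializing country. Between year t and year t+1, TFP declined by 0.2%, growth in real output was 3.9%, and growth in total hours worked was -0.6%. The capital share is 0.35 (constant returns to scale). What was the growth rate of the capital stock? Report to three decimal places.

The capital stock growth was 12.829%.

Labor's share = 1 − 0.35 = 0.65.
gY = gA + 0.65×(-0.6) + 0.35×g.
0.35×g = 3.9 + 0.2 + 0.39 = 4.49.
g = 4.49 / 0.35 = 12.82857%.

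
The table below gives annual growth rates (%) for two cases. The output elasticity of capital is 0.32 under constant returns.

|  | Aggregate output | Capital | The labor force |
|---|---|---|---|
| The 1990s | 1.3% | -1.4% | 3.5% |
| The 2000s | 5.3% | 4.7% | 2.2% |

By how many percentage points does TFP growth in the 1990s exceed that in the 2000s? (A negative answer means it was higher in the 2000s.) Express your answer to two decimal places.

-2.93 percentage points

Labor's share = 1 − 0.32 = 0.68.
The 1990s: TFP = 1.3 + 0.448 − 2.38 = -0.632%.
The 2000s: TFP = 5.3 − 1.504 − 1.496 = 2.3%.
Difference = -0.632 − (2.3) = -2.932 pp.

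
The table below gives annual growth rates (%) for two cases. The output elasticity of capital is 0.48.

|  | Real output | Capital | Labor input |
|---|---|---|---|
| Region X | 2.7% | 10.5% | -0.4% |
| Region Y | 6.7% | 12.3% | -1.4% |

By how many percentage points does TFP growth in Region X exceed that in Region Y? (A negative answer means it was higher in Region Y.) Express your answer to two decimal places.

-3.66 percentage points

Labor's share = 1 − 0.48 = 0.52.
Region X: TFP = 2.7 − 5.04 + 0.208 = -2.132%.
Region Y: TFP = 6.7 − 5.904 + 0.728 = 1.524%.
Difference = -2.132 − (1.524) = -3.656 pp.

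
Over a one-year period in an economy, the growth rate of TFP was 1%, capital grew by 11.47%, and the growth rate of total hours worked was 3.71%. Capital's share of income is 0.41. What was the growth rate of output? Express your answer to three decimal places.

7.892%

Labor's share = 1 − 0.41 = 0.59.
Capital: 0.41 × 11.47 = 4.7027 pp.
Total hours worked: 0.59 × 3.71 = 2.1889 pp.
Output growth = 1 + 6.8916 = 7.8916%.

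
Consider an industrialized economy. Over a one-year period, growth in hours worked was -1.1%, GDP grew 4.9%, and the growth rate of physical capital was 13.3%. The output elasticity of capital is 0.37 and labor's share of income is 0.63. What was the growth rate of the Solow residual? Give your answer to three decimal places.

Labor's share = 1 − 0.37 = 0.63.
Physical capital: 0.37 × 13.3 = 4.921 pp.
Hours worked: 0.63 × (-1.1) = -0.693 pp.
TFP growth = 4.9 − 4.228 = 0.672%.

0.672%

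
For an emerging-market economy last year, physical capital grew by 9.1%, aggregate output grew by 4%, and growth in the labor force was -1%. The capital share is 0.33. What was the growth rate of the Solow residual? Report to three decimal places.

1.667%

Labor's share = 1 − 0.33 = 0.67.
Physical capital: 0.33 × 9.1 = 3.003 pp.
The labor force: 0.67 × (-1) = -0.67 pp.
TFP growth = 4 − 2.333 = 1.667%.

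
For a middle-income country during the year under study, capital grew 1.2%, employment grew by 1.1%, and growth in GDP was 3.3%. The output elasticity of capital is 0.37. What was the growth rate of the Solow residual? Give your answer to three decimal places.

Labor's share = 1 − 0.37 = 0.63.
Capital: 0.37 × 1.2 = 0.444 pp.
Employment: 0.63 × 1.1 = 0.693 pp.
TFP growth = 3.3 − 1.137 = 2.163%.

2.163%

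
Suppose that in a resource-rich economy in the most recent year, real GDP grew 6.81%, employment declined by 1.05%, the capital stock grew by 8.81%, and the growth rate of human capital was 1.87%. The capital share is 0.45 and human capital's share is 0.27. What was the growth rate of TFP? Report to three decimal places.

Labor's share = 1 − 0.45 − 0.27 = 0.28.
The capital stock: 0.45 × 8.81 = 3.9645 pp.
Human capital: 0.27 × 1.87 = 0.5049 pp.
Employment: 0.28 × (-1.05) = -0.294 pp.
TFP growth = 6.81 − 4.1754 = 2.6346%.

2.635%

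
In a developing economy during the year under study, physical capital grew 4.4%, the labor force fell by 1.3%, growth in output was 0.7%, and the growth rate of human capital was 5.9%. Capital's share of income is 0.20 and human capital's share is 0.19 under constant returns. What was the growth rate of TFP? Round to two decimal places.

-0.51%

Labor's share = 1 − 0.2 − 0.19 = 0.61.
Physical capital: 0.2 × 4.4 = 0.88 pp.
Human capital: 0.19 × 5.9 = 1.121 pp.
The labor force: 0.61 × (-1.3) = -0.793 pp.
TFP growth = 0.7 − 1.208 = -0.508%.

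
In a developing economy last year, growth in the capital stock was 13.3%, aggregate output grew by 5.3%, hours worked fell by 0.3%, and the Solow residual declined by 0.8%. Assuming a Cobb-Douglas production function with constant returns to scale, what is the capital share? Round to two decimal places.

0.47

gY = gA + α·gK + (1−α)·gL, so gY − gA − gL = α(gK − gL).
5.3 + 0.8 + 0.3 = α × (13.3 − (-0.3)).
6.4 = 13.6 α, so α = 0.4706.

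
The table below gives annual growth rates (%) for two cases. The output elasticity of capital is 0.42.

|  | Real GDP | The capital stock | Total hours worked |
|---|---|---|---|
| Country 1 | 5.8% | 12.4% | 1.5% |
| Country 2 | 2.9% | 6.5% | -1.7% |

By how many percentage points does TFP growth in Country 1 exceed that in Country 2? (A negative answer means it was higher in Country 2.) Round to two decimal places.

Labor's share = 1 − 0.42 = 0.58.
Country 1: TFP = 5.8 − 5.208 − 0.87 = -0.278%.
Country 2: TFP = 2.9 − 2.73 + 0.986 = 1.156%.
Difference = -0.278 − (1.156) = -1.434 pp.

-1.43 percentage points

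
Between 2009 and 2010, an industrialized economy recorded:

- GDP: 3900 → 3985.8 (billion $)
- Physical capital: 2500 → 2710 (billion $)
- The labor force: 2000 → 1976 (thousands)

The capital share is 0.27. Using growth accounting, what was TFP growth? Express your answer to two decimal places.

0.81%

GDP growth = (3985.8 − 3900) / 3900 = 2.2%.
Physical capital growth = (2710 − 2500) / 2500 = 8.4%.
The labor force growth = (1976 − 2000) / 2000 = -1.2%.
Labor's share = 1 − 0.27 = 0.73.
Physical capital: 0.27 × 8.4 = 2.268 pp.
The labor force: 0.73 × (-1.2) = -0.876 pp.
TFP growth = 2.2 − 1.392 = 0.808%.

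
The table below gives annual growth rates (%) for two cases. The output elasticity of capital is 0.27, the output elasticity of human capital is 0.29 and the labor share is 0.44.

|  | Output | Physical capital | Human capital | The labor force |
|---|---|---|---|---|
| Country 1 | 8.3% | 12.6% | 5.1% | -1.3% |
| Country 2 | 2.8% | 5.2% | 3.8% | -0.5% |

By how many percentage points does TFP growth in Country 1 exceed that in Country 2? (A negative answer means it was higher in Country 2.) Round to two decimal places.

3.48 percentage points

Labor's share = 1 − 0.27 − 0.29 = 0.44.
Country 1: TFP = 8.3 − 3.402 − 1.479 + 0.572 = 3.991%.
Country 2: TFP = 2.8 − 1.404 − 1.102 + 0.22 = 0.514%.
Difference = 3.991 − (0.514) = 3.477 pp.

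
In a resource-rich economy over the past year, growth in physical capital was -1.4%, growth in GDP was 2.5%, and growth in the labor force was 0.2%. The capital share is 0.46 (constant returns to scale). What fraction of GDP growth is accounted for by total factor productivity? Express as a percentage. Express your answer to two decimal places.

121.44%

Labor's share = 1 − 0.46 = 0.54.
Physical capital: 0.46 × (-1.4) = -0.644 pp.
The labor force: 0.54 × 0.2 = 0.108 pp.
TFP growth = 2.5 + 0.536 = 3.036%.
TFP share of growth = 3.036 / 2.5 × 100 = 121.44%.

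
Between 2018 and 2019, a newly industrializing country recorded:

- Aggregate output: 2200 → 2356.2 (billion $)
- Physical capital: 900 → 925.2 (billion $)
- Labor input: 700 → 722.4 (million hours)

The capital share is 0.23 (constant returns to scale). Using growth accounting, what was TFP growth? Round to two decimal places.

Aggregate output growth = (2356.2 − 2200) / 2200 = 7.1%.
Physical capital growth = (925.2 − 900) / 900 = 2.8%.
Labor input growth = (722.4 − 700) / 700 = 3.2%.
Labor's share = 1 − 0.23 = 0.77.
Physical capital: 0.23 × 2.8 = 0.644 pp.
Labor input: 0.77 × 3.2 = 2.464 pp.
TFP growth = 7.1 − 3.108 = 3.992%.

3.99%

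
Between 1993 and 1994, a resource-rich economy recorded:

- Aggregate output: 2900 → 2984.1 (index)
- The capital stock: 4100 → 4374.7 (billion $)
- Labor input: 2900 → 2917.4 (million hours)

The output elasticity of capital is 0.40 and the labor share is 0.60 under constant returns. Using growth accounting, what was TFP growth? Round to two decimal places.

-0.14%

Aggregate output growth = (2984.1 − 2900) / 2900 = 2.9%.
The capital stock growth = (4374.7 − 4100) / 4100 = 6.7%.
Labor input growth = (2917.4 − 2900) / 2900 = 0.6%.
Labor's share = 1 − 0.4 = 0.6.
The capital stock: 0.4 × 6.7 = 2.68 pp.
Labor input: 0.6 × 0.6 = 0.36 pp.
TFP growth = 2.9 − 3.04 = -0.14%.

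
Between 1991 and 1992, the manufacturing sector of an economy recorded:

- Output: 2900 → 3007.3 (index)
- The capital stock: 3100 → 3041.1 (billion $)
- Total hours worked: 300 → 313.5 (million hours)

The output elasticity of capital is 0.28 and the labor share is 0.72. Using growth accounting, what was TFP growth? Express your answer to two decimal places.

TFP growth was 0.99%.

Output growth = (3007.3 − 2900) / 2900 = 3.7%.
The capital stock growth = (3041.1 − 3100) / 3100 = -1.9%.
Total hours worked growth = (313.5 − 300) / 300 = 4.5%.
Labor's share = 1 − 0.28 = 0.72.
The capital stock: 0.28 × (-1.9) = -0.532 pp.
Total hours worked: 0.72 × 4.5 = 3.24 pp.
TFP growth = 3.7 − 2.708 = 0.992%.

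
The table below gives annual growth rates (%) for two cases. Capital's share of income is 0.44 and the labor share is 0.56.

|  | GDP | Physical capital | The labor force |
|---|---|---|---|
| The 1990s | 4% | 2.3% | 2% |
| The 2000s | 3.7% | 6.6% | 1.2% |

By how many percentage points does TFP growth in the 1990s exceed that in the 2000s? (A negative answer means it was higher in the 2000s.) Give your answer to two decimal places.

1.74 percentage points

Labor's share = 1 − 0.44 = 0.56.
The 1990s: TFP = 4 − 1.012 − 1.12 = 1.868%.
The 2000s: TFP = 3.7 − 2.904 − 0.672 = 0.124%.
Difference = 1.868 − (0.124) = 1.744 pp.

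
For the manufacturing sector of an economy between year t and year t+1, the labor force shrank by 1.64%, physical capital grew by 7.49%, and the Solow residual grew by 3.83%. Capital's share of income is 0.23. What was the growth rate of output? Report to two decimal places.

Labor's share = 1 − 0.23 = 0.77.
Physical capital: 0.23 × 7.49 = 1.7227 pp.
The labor force: 0.77 × (-1.64) = -1.2628 pp.
Output growth = 3.83 + 0.4599 = 4.2899%.

Output growth was 4.29%.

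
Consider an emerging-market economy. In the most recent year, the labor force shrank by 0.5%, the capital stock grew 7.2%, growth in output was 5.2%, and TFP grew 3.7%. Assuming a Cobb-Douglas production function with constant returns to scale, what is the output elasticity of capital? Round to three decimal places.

The output elasticity of capital is 0.260.

gY = gA + α·gK + (1−α)·gL, so gY − gA − gL = α(gK − gL).
5.2 − 3.7 + 0.5 = α × (7.2 − (-0.5)).
2 = 7.7 α, so α = 0.25974.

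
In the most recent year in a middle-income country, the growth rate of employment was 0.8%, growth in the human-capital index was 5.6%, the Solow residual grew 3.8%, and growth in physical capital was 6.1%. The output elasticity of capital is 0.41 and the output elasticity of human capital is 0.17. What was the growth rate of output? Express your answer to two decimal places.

Output grew 7.59%.

Labor's share = 1 − 0.41 − 0.17 = 0.42.
Physical capital: 0.41 × 6.1 = 2.501 pp.
The human-capital index: 0.17 × 5.6 = 0.952 pp.
Employment: 0.42 × 0.8 = 0.336 pp.
Output growth = 3.8 + 3.789 = 7.589%.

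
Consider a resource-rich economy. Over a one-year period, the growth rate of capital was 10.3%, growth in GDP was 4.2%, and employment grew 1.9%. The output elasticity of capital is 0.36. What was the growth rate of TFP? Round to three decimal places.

Labor's share = 1 − 0.36 = 0.64.
Capital: 0.36 × 10.3 = 3.708 pp.
Employment: 0.64 × 1.9 = 1.216 pp.
TFP growth = 4.2 − 4.924 = -0.724%.

-0.724%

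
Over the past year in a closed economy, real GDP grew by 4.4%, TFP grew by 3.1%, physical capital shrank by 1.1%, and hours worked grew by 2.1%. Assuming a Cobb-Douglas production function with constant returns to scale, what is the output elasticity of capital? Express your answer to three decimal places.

α = 0.250

gY = gA + α·gK + (1−α)·gL, so gY − gA − gL = α(gK − gL).
4.4 − 3.1 − 2.1 = α × (-1.1 − 2.1).
-0.8 = -3.2 α, so α = 0.25.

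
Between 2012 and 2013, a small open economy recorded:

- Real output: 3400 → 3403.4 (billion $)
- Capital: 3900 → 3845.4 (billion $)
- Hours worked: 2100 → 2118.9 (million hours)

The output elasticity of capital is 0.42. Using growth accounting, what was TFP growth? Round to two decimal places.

Real output growth = (3403.4 − 3400) / 3400 = 0.1%.
Capital growth = (3845.4 − 3900) / 3900 = -1.4%.
Hours worked growth = (2118.9 − 2100) / 2100 = 0.9%.
Labor's share = 1 − 0.42 = 0.58.
Capital: 0.42 × (-1.4) = -0.588 pp.
Hours worked: 0.58 × 0.9 = 0.522 pp.
TFP growth = 0.1 + 0.066 = 0.166%.

0.17%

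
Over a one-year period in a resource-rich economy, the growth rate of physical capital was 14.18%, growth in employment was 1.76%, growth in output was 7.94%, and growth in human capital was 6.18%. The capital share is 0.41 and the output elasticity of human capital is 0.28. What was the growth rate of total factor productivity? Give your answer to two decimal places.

-0.15%

Labor's share = 1 − 0.41 − 0.28 = 0.31.
Physical capital: 0.41 × 14.18 = 5.8138 pp.
Human capital: 0.28 × 6.18 = 1.7304 pp.
Employment: 0.31 × 1.76 = 0.5456 pp.
TFP growth = 7.94 − 8.0898 = -0.1498%.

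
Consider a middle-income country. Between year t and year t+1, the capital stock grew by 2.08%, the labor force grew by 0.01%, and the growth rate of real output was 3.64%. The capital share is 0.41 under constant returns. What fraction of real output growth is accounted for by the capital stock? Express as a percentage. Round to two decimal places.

The capital stock contributed 0.41 × 2.08 = 0.8528 pp.
Share of growth = 0.8528 / 3.64 × 100 = 23.4286%.

23.43%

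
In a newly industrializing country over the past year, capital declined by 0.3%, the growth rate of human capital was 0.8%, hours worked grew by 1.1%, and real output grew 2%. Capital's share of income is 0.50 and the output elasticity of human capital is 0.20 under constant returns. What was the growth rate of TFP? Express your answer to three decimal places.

Labor's share = 1 − 0.5 − 0.2 = 0.3.
Capital: 0.5 × (-0.3) = -0.15 pp.
Human capital: 0.2 × 0.8 = 0.16 pp.
Hours worked: 0.3 × 1.1 = 0.33 pp.
TFP growth = 2 − 0.34 = 1.66%.

1.660%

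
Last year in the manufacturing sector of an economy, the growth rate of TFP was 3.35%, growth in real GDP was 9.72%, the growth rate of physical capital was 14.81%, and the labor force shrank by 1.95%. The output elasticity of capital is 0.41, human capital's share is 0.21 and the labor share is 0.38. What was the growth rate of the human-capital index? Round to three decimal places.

4.947%

Labor's share = 1 − 0.41 − 0.21 = 0.38.
gY = gA + 0.41×14.81 + 0.38×(-1.95) + 0.21×g.
0.21×g = 9.72 − 3.35 − 5.3311 = 1.0389.
g = 1.0389 / 0.21 = 4.94714%.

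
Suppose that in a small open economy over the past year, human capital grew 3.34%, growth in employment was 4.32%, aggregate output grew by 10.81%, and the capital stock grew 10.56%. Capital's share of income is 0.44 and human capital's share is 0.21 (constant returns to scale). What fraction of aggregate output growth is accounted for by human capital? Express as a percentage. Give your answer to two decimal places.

Human capital contributed 0.21 × 3.34 = 0.7014 pp.
Share of growth = 0.7014 / 10.81 × 100 = 6.4884%.

6.49%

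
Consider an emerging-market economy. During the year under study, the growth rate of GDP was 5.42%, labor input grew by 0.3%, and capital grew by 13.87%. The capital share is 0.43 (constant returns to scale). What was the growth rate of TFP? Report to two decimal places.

-0.72%

Labor's share = 1 − 0.43 = 0.57.
Capital: 0.43 × 13.87 = 5.9641 pp.
Labor input: 0.57 × 0.3 = 0.171 pp.
TFP growth = 5.42 − 6.1351 = -0.7151%.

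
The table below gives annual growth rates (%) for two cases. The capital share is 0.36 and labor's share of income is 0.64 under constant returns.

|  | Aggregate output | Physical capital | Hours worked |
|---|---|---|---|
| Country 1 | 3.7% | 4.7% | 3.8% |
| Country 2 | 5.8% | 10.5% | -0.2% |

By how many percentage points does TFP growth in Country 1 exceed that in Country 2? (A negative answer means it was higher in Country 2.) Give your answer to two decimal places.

Labor's share = 1 − 0.36 = 0.64.
Country 1: TFP = 3.7 − 1.692 − 2.432 = -0.424%.
Country 2: TFP = 5.8 − 3.78 + 0.128 = 2.148%.
Difference = -0.424 − (2.148) = -2.572 pp.

-2.57 percentage points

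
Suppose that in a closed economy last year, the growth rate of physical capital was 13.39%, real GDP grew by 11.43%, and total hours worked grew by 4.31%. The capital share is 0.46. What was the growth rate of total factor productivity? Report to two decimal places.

Total factor productivity grew 2.94%.

Labor's share = 1 − 0.46 = 0.54.
Physical capital: 0.46 × 13.39 = 6.1594 pp.
Total hours worked: 0.54 × 4.31 = 2.3274 pp.
TFP growth = 11.43 − 8.4868 = 2.9432%.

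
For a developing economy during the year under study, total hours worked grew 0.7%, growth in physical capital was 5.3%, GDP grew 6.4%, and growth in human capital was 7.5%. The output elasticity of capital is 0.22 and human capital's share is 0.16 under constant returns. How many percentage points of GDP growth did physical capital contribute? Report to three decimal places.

1.166 pp

Contribution = share × growth = 0.22 × 5.3 = 1.166 pp.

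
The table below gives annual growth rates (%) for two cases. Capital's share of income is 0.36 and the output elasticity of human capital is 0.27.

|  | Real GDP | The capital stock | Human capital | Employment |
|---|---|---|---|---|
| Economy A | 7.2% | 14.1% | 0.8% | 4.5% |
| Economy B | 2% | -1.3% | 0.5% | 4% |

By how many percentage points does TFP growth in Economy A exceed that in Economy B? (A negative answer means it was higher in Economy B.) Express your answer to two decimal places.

-0.61 percentage points

Labor's share = 1 − 0.36 − 0.27 = 0.37.
Economy A: TFP = 7.2 − 5.076 − 0.216 − 1.665 = 0.243%.
Economy B: TFP = 2 + 0.468 − 0.135 − 1.48 = 0.853%.
Difference = 0.243 − (0.853) = -0.61 pp.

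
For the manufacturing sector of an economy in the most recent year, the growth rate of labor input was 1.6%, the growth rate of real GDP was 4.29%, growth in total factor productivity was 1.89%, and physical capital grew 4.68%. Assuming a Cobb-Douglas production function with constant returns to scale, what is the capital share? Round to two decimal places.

α = 0.26

gY = gA + α·gK + (1−α)·gL, so gY − gA − gL = α(gK − gL).
4.29 − 1.89 − 1.6 = α × (4.68 − 1.6).
0.8 = 3.08 α, so α = 0.2597.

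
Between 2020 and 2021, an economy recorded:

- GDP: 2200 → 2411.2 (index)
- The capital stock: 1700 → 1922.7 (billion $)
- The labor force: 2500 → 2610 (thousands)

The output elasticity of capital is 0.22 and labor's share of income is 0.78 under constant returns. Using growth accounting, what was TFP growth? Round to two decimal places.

GDP growth = (2411.2 − 2200) / 2200 = 9.6%.
The capital stock growth = (1922.7 − 1700) / 1700 = 13.1%.
The labor force growth = (2610 − 2500) / 2500 = 4.4%.
Labor's share = 1 − 0.22 = 0.78.
The capital stock: 0.22 × 13.1 = 2.882 pp.
The labor force: 0.78 × 4.4 = 3.432 pp.
TFP growth = 9.6 − 6.314 = 3.286%.

3.29%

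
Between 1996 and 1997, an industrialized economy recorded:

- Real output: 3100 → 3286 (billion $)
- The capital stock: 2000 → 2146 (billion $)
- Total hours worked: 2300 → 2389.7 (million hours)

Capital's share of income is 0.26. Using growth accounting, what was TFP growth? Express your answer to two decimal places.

Real output growth = (3286 − 3100) / 3100 = 6%.
The capital stock growth = (2146 − 2000) / 2000 = 7.3%.
Total hours worked growth = (2389.7 − 2300) / 2300 = 3.9%.
Labor's share = 1 − 0.26 = 0.74.
The capital stock: 0.26 × 7.3 = 1.898 pp.
Total hours worked: 0.74 × 3.9 = 2.886 pp.
TFP growth = 6 − 4.784 = 1.216%.

1.22%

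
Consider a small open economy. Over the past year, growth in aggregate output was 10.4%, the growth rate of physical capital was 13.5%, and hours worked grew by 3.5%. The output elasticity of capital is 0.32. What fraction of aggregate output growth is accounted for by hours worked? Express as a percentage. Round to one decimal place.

22.9%

Labor's share = 1 − 0.32 = 0.68.
Hours worked contributed 0.68 × 3.5 = 2.38 pp.
Share of growth = 2.38 / 10.4 × 100 = 22.885%.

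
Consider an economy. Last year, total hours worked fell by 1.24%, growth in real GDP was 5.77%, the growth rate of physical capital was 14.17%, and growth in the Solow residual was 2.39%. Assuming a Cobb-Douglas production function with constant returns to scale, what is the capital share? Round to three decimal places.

α = 0.300

gY = gA + α·gK + (1−α)·gL, so gY − gA − gL = α(gK − gL).
5.77 − 2.39 + 1.24 = α × (14.17 − (-1.24)).
4.62 = 15.41 α, so α = 0.29981.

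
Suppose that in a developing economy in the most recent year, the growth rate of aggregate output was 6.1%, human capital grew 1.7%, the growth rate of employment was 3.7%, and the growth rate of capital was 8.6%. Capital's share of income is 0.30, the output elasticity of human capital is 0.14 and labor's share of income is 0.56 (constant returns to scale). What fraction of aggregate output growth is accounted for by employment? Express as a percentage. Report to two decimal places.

Employment accounted for 33.97% of growth.

Labor's share = 1 − 0.3 − 0.14 = 0.56.
Employment contributed 0.56 × 3.7 = 2.072 pp.
Share of growth = 2.072 / 6.1 × 100 = 33.9672%.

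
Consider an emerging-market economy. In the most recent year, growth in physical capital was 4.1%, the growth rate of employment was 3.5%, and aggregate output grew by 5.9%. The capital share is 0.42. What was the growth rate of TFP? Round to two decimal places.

TFP growth was 2.15%.

Labor's share = 1 − 0.42 = 0.58.
Physical capital: 0.42 × 4.1 = 1.722 pp.
Employment: 0.58 × 3.5 = 2.03 pp.
TFP growth = 5.9 − 3.752 = 2.148%.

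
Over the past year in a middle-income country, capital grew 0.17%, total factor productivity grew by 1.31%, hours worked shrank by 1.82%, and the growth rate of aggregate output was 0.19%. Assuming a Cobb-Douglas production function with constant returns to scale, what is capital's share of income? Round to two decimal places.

Capital's share of income is 0.35.

gY = gA + α·gK + (1−α)·gL, so gY − gA − gL = α(gK − gL).
0.19 − 1.31 + 1.82 = α × (0.17 − (-1.82)).
0.7 = 1.99 α, so α = 0.3518.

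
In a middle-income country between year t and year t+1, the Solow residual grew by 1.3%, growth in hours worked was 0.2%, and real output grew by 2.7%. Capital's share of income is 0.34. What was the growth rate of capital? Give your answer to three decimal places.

Capital grew 3.729%.

Labor's share = 1 − 0.34 = 0.66.
gY = gA + 0.66×0.2 + 0.34×g.
0.34×g = 2.7 − 1.3 − 0.132 = 1.268.
g = 1.268 / 0.34 = 3.72941%.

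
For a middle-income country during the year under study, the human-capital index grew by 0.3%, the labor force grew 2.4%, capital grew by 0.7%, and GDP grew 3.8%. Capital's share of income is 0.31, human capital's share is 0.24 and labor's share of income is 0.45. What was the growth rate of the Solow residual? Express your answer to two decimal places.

The Solow residual grew 2.43%.

Labor's share = 1 − 0.31 − 0.24 = 0.45.
Capital: 0.31 × 0.7 = 0.217 pp.
The human-capital index: 0.24 × 0.3 = 0.072 pp.
The labor force: 0.45 × 2.4 = 1.08 pp.
TFP growth = 3.8 − 1.369 = 2.431%.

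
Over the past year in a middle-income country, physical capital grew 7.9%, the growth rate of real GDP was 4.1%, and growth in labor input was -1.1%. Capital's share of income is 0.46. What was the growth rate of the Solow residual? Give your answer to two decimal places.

1.06%

Labor's share = 1 − 0.46 = 0.54.
Physical capital: 0.46 × 7.9 = 3.634 pp.
Labor input: 0.54 × (-1.1) = -0.594 pp.
TFP growth = 4.1 − 3.04 = 1.06%.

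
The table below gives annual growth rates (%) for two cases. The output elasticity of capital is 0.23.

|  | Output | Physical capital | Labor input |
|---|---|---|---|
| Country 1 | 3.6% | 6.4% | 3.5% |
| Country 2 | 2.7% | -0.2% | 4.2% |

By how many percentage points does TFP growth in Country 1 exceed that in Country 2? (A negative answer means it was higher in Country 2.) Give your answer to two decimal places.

Labor's share = 1 − 0.23 = 0.77.
Country 1: TFP = 3.6 − 1.472 − 2.695 = -0.567%.
Country 2: TFP = 2.7 + 0.046 − 3.234 = -0.488%.
Difference = -0.567 − (-0.488) = -0.079 pp.

-0.08 percentage points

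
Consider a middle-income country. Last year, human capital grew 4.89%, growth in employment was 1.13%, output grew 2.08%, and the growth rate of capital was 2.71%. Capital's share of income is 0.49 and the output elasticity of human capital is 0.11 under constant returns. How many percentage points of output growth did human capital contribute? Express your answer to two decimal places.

0.54 percentage points

Contribution = share × growth = 0.11 × 4.89 = 0.5379 pp.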